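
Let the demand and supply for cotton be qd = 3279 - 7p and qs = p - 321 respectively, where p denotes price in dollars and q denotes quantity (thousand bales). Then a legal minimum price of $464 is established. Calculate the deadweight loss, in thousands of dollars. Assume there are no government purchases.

5488

Without the control the market clears where 3279 - 7p = p - 321, i.e. p* = 450 and q* = 129.
Since 464 > 450, the floor is binding.
At p = 464: qd = 3279 - 7·464 = 31 and qs = 464 - 321 = 143.
Quantity traded falls to 31. At q = 31 the demand price is (3279 - 31)/7 = 464 and the supply price is 321 + 31 = 352.
Deadweight loss = ½ · (464 - 352) · (129 - 31) = ½ · 112 · 98 = 5488.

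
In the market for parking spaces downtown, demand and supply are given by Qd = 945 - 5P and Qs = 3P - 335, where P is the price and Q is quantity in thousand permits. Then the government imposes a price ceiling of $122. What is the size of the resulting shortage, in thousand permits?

Equilibrium: 945 - 5P = 3P - 335, so 1280 = 8P and P* = 160, Q* = 145.
Because the ceiling (122) lies below the market-clearing price, it is binding.
At P = 122: Qd = 945 - 5·122 = 335 and Qs = 3·122 - 335 = 31.
Shortage = Qd - Qs = 335 - 31 = 304.

304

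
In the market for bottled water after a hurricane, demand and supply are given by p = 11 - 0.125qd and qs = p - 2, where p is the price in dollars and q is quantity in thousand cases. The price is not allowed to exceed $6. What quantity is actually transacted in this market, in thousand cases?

Rearranging demand gives qd = 88 - 8p. Without the control the market clears where 88 - 8p = p - 2, i.e. p* = 10 and q* = 8.
Because the ceiling (6) lies below the market-clearing price, it is binding.
At p = 6: qd = 88 - 8·6 = 40 and qs = 6 - 2 = 4.
The quantity actually transacted is the short side, supply: 4.

4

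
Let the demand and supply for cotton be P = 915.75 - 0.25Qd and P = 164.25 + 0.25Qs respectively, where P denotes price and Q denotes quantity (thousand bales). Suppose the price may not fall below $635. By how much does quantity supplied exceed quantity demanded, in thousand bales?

Rearranging demand gives Qd = 3663 - 4P; rearranging supply gives Qs = 4P - 657. Without the control the market clears where 3663 - 4P = 4P - 657, i.e. P* = 540 and Q* = 1503.
Because the floor (635) lies above the market-clearing price, it is binding.
At P = 635: Qd = 3663 - 4·635 = 1123 and Qs = 4·635 - 657 = 1883.
Surplus = Qs - Qd = 1883 - 1123 = 760.

760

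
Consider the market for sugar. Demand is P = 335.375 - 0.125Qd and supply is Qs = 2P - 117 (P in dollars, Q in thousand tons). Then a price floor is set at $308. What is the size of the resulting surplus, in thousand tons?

Rearranging demand gives Qd = 2683 - 8P. Setting quantity demanded equal to quantity supplied, 2683 - 8P = 2P - 117, gives P* = 280 and Q* = 443.
The floor of 308 is above the equilibrium price 280, so it binds.
At P = 308: Qd = 2683 - 8·308 = 219 and Qs = 2·308 - 117 = 499.
Surplus = Qs - Qd = 499 - 219 = 280.

280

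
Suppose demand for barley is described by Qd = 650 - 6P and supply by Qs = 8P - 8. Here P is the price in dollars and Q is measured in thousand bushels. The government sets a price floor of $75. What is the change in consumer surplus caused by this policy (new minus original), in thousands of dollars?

-7952

Equilibrium: 650 - 6P = 8P - 8, so 658 = 14P and P* = 47, Q* = 368.
Since 75 > 47, the floor is binding.
At P = 75: Qd = 650 - 6·75 = 200 and Qs = 8·75 - 8 = 592.
Consumer surplus without the control is ½ · (325/3 - 47) · 368 = 33856/3.
With the floor, consumers buy 200 units at 75, so CS = ½ · (325/3 - 75) · 200 = 10000/3.
Change in consumer surplus = 10000/3 - 33856/3 = -7952.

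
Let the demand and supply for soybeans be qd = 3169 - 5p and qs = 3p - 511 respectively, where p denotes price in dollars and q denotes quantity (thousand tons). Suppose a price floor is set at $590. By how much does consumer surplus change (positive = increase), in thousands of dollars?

-70720

Without the control the market clears where 3169 - 5p = 3p - 511, i.e. p* = 460 and q* = 869.
The floor of 590 is above the equilibrium price 460, so it binds.
At p = 590: qd = 3169 - 5·590 = 219 and qs = 3·590 - 511 = 1259.
Consumer surplus without the control is ½ · (633.8 - 460) · 869 = 75516.1.
With the floor, consumers buy 219 units at 590, so CS = ½ · (633.8 - 590) · 219 = 4796.1.
Change in consumer surplus = 4796.1 - 75516.1 = -70720.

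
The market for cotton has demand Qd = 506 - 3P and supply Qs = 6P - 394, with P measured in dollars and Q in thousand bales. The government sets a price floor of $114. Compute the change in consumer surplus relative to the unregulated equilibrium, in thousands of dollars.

-2590

Equilibrium: 506 - 3P = 6P - 394, so 900 = 9P and P* = 100, Q* = 206.
The floor of 114 is above the equilibrium price 100, so it binds.
At P = 114: Qd = 506 - 3·114 = 164 and Qs = 6·114 - 394 = 290.
Consumer surplus without the control is ½ · (506/3 - 100) · 206 = 21218/3.
With the floor, consumers buy 164 units at 114, so CS = ½ · (506/3 - 114) · 164 = 13448/3.
Change in consumer surplus = 13448/3 - 21218/3 = -2590.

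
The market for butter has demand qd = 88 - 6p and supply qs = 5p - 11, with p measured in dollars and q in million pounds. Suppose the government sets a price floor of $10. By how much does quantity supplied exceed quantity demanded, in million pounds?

11

Equilibrium: 88 - 6p = 5p - 11, so 99 = 11p and p* = 9, q* = 34.
Because the floor (10) lies above the market-clearing price, it is binding.
At p = 10: qd = 88 - 6·10 = 28 and qs = 5·10 - 11 = 39.
Surplus = qs - qd = 39 - 28 = 11.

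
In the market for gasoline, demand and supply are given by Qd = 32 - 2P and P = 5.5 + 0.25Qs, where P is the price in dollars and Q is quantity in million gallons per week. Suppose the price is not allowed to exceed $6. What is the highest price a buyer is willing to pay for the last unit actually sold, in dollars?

Rearranging supply gives Qs = 4P - 22. In a free market, 32 - 2P = 4P - 22 gives the equilibrium P* = 9, Q* = 14.
The ceiling of 6 is below the equilibrium price 9, so it binds.
At P = 6: Qd = 32 - 2·6 = 20 and Qs = 4·6 - 22 = 2.
Only 2 units reach the market. On the demand curve, the marginal buyer's willingness to pay at Q = 2 is (32 - 2)/2 = 15.

15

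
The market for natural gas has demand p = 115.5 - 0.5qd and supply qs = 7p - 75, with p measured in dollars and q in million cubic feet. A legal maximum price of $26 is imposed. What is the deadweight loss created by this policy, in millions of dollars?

1008

Rearranging demand gives qd = 231 - 2p. Setting quantity demanded equal to quantity supplied, 231 - 2p = 7p - 75, gives p* = 34 and q* = 163.
Because the ceiling (26) lies below the market-clearing price, it is binding.
At p = 26: qd = 231 - 2·26 = 179 and qs = 7·26 - 75 = 107.
Quantity traded falls to 107. At q = 107 the demand price is (231 - 107)/2 = 62 and the supply price is (75 + 107)/7 = 26.
Deadweight loss = ½ · (62 - 26) · (163 - 107) = ½ · 36 · 56 = 1008.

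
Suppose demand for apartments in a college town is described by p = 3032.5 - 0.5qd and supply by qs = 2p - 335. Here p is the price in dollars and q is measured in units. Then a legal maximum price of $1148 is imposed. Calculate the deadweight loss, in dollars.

408608

Rearranging demand gives qd = 6065 - 2p. In a free market, 6065 - 2p = 2p - 335 gives the equilibrium p* = 1600, q* = 2865.
Because the ceiling (1148) lies below the market-clearing price, it is binding.
At p = 1148: qd = 6065 - 2·1148 = 3769 and qs = 2·1148 - 335 = 1961.
Quantity traded falls to 1961. At q = 1961 the demand price is (6065 - 1961)/2 = 2052 and the supply price is (335 + 1961)/2 = 1148.
Deadweight loss = ½ · (2052 - 1148) · (2865 - 1961) = ½ · 904 · 904 = 408608.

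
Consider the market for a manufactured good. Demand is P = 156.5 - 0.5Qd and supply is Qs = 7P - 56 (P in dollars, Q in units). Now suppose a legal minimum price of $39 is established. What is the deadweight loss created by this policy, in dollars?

0

Rearranging demand gives Qd = 313 - 2P. In a free market, 313 - 2P = 7P - 56 gives the equilibrium P* = 41, Q* = 231.
Since 39 is below P* = 41, the floor does not bind and the free-market outcome prevails.
Since the control does not bind, no trades are prevented and deadweight loss is zero.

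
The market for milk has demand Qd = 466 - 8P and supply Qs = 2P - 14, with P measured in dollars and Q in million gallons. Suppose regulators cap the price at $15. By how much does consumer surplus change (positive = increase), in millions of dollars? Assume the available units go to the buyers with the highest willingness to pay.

255.75

In a free market, 466 - 8P = 2P - 14 gives the equilibrium P* = 48, Q* = 82.
The ceiling of 15 is below the equilibrium price 48, so it binds.
At P = 15: Qd = 466 - 8·15 = 346 and Qs = 2·15 - 14 = 16.
Consumer surplus without the control is ½ · (58.25 - 48) · 82 = 420.25.
With the ceiling, 16 units are sold at 15 (assume they go to the highest-value buyers). The demand price at Q = 16 is 56.25, so CS = ½ · [(58.25 - 15) + (56.25 - 15)] · 16 = 676.
Change in consumer surplus = 676 - 420.25 = 255.75.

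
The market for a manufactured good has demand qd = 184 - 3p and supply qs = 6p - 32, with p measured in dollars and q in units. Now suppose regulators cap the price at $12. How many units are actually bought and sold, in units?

40

Equilibrium: 184 - 3p = 6p - 32, so 216 = 9p and p* = 24, q* = 112.
The ceiling of 12 is below the equilibrium price 24, so it binds.
At p = 12: qd = 184 - 3·12 = 148 and qs = 6·12 - 32 = 40.
The quantity actually transacted is the short side, supply: 40.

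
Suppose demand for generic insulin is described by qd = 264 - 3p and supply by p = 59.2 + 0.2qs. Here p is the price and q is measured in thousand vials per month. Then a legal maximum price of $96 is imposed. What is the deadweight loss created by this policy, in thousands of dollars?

0

Rearranging supply gives qs = 5p - 296. Equilibrium: 264 - 3p = 5p - 296, so 560 = 8p and p* = 70, q* = 54.
The ceiling of 96 is above the equilibrium price 70, so it is not binding; the market clears at p* = 70, q* = 54.
Since the control does not bind, no trades are prevented and deadweight loss is zero.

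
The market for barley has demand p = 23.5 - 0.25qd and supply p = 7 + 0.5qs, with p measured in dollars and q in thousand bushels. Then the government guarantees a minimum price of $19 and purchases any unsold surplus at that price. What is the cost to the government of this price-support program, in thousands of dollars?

Rearranging demand gives qd = 94 - 4p; rearranging supply gives qs = 2p - 14. Without the control the market clears where 94 - 4p = 2p - 14, i.e. p* = 18 and q* = 22.
Since 19 > 18, the floor is binding.
At p = 19: qd = 94 - 4·19 = 18 and qs = 2·19 - 14 = 24.
Surplus = qs - qd = 6.
Government expenditure = surplus × support price = 6 × 19 = 114.

114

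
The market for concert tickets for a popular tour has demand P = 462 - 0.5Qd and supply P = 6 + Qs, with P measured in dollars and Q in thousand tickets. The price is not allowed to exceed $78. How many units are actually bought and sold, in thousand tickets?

72

Rearranging demand gives Qd = 924 - 2P; rearranging supply gives Qs = P - 6. Without the control the market clears where 924 - 2P = P - 6, i.e. P* = 310 and Q* = 304.
Because the ceiling (78) lies below the market-clearing price, it is binding.
At P = 78: Qd = 924 - 2·78 = 768 and Qs = 78 - 6 = 72.
The quantity actually transacted is the short side, supply: 72.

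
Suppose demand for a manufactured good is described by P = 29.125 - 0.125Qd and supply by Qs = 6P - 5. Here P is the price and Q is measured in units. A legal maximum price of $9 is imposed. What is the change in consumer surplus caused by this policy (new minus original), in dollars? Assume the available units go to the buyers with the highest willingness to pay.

Rearranging demand gives Qd = 233 - 8P. Without the control the market clears where 233 - 8P = 6P - 5, i.e. P* = 17 and Q* = 97.
The ceiling of 9 is below the equilibrium price 17, so it binds.
At P = 9: Qd = 233 - 8·9 = 161 and Qs = 6·9 - 5 = 49.
Consumer surplus without the control is ½ · (29.125 - 17) · 97 = 588.0625.
With the ceiling, 49 units are sold at 9 (assume they go to the highest-value buyers). The demand price at Q = 49 is 23, so CS = ½ · [(29.125 - 9) + (23 - 9)] · 49 = 836.0625.
Change in consumer surplus = 836.0625 - 588.0625 = 248.

248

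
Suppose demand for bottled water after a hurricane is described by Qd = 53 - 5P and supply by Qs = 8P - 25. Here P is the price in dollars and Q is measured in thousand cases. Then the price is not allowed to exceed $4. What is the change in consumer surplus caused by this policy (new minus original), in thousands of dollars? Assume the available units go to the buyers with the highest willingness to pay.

-11.6

In a free market, 53 - 5P = 8P - 25 gives the equilibrium P* = 6, Q* = 23.
Because the ceiling (4) lies below the market-clearing price, it is binding.
At P = 4: Qd = 53 - 5·4 = 33 and Qs = 8·4 - 25 = 7.
Consumer surplus without the control is ½ · (10.6 - 6) · 23 = 52.9.
With the ceiling, 7 units are sold at 4 (assume they go to the highest-value buyers). The demand price at Q = 7 is 9.2, so CS = ½ · [(10.6 - 4) + (9.2 - 4)] · 7 = 41.3.
Change in consumer surplus = 41.3 - 52.9 = -11.6.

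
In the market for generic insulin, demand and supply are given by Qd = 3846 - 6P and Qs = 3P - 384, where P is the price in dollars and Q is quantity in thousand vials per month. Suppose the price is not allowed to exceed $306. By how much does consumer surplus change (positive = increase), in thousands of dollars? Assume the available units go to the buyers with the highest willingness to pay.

67404

In a free market, 3846 - 6P = 3P - 384 gives the equilibrium P* = 470, Q* = 1026.
Since 306 < 470, the ceiling is binding.
At P = 306: Qd = 3846 - 6·306 = 2010 and Qs = 3·306 - 384 = 534.
Consumer surplus without the control is ½ · (641 - 470) · 1026 = 87723.
With the ceiling, 534 units are sold at 306 (assume they go to the highest-value buyers). The demand price at Q = 534 is 552, so CS = ½ · [(641 - 306) + (552 - 306)] · 534 = 155127.
Change in consumer surplus = 155127 - 87723 = 67404.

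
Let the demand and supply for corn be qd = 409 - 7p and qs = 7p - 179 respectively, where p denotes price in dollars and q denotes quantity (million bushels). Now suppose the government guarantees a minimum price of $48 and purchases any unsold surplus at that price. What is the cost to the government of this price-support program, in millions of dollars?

In a free market, 409 - 7p = 7p - 179 gives the equilibrium p* = 42, q* = 115.
The floor of 48 is above the equilibrium price 42, so it binds.
At p = 48: qd = 409 - 7·48 = 73 and qs = 7·48 - 179 = 157.
Surplus = qs - qd = 84.
Government expenditure = surplus × support price = 84 × 48 = 4032.

4032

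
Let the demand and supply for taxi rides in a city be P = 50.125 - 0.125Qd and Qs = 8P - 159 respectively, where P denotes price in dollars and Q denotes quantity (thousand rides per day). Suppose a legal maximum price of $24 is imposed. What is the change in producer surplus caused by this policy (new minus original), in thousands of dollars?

Rearranging demand gives Qd = 401 - 8P. In a free market, 401 - 8P = 8P - 159 gives the equilibrium P* = 35, Q* = 121.
Since 24 < 35, the ceiling is binding.
At P = 24: Qd = 401 - 8·24 = 209 and Qs = 8·24 - 159 = 33.
Producer surplus without the control is ½ · (35 - 19.875) · 121 = 915.0625.
With the ceiling, producers sell 33 units at 24, so PS = ½ · (24 - 19.875) · 33 = 68.0625.
Change in producer surplus = 68.0625 - 915.0625 = -847.

-847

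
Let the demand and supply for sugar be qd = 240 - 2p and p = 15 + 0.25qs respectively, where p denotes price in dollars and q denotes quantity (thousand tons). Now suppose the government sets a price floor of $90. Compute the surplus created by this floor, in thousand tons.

Rearranging supply gives qs = 4p - 60. Equilibrium: 240 - 2p = 4p - 60, so 300 = 6p and p* = 50, q* = 140.
Since 90 > 50, the floor is binding.
At p = 90: qd = 240 - 2·90 = 60 and qs = 4·90 - 60 = 300.
Surplus = qs - qd = 300 - 60 = 240.

240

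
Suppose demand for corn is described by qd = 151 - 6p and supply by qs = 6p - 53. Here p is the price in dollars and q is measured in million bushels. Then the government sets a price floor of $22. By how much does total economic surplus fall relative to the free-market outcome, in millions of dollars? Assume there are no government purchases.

In a free market, 151 - 6p = 6p - 53 gives the equilibrium p* = 17, q* = 49.
The floor of 22 is above the equilibrium price 17, so it binds.
At p = 22: qd = 151 - 6·22 = 19 and qs = 6·22 - 53 = 79.
Quantity traded falls to 19. At q = 19 the demand price is (151 - 19)/6 = 22 and the supply price is (53 + 19)/6 = 12.
Deadweight loss = ½ · (22 - 12) · (49 - 19) = ½ · 10 · 30 = 150.

150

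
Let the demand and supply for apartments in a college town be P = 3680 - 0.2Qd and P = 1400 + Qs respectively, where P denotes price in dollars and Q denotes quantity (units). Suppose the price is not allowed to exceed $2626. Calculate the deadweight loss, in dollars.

Rearranging demand gives Qd = 18400 - 5P; rearranging supply gives Qs = P - 1400. Equilibrium: 18400 - 5P = P - 1400, so 19800 = 6P and P* = 3300, Q* = 1900.
The ceiling of 2626 is below the equilibrium price 3300, so it binds.
At P = 2626: Qd = 18400 - 5·2626 = 5270 and Qs = 2626 - 1400 = 1226.
Quantity traded falls to 1226. At Q = 1226 the demand price is (18400 - 1226)/5 = 3434.8 and the supply price is 1400 + 1226 = 2626.
Deadweight loss = ½ · (3434.8 - 2626) · (1900 - 1226) = ½ · 808.8 · 674 = 272565.6.

272565.6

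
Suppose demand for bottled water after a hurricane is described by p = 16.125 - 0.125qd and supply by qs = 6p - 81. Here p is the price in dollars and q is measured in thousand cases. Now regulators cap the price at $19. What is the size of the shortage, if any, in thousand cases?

0

Rearranging demand gives qd = 129 - 8p. Equilibrium: 129 - 8p = 6p - 81, so 210 = 14p and p* = 15, q* = 9.
The ceiling of 19 is above the equilibrium price 15, so it is not binding; the market clears at p* = 15, q* = 9.
Since the control does not bind, there is no shortage.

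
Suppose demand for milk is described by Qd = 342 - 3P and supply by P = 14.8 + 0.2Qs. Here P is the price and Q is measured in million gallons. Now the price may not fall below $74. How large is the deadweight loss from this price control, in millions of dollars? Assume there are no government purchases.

Rearranging supply gives Qs = 5P - 74. Setting quantity demanded equal to quantity supplied, 342 - 3P = 5P - 74, gives P* = 52 and Q* = 186.
Because the floor (74) lies above the market-clearing price, it is binding.
At P = 74: Qd = 342 - 3·74 = 120 and Qs = 5·74 - 74 = 296.
Quantity traded falls to 120. At Q = 120 the demand price is (342 - 120)/3 = 74 and the supply price is (74 + 120)/5 = 38.8.
Deadweight loss = ½ · (74 - 38.8) · (186 - 120) = ½ · 35.2 · 66 = 1161.6.

1161.6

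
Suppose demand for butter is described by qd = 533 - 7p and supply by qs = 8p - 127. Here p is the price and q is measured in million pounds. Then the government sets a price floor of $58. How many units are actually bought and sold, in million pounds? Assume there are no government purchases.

Equilibrium: 533 - 7p = 8p - 127, so 660 = 15p and p* = 44, q* = 225.
Since 58 > 44, the floor is binding.
At p = 58: qd = 533 - 7·58 = 127 and qs = 8·58 - 127 = 337.
The quantity actually transacted is the short side, demand: 127.

127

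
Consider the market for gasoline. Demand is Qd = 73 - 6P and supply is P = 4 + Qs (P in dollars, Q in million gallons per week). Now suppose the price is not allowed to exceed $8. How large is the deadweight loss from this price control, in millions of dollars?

Rearranging supply gives Qs = P - 4. Setting quantity demanded equal to quantity supplied, 73 - 6P = P - 4, gives P* = 11 and Q* = 7.
Since 8 < 11, the ceiling is binding.
At P = 8: Qd = 73 - 6·8 = 25 and Qs = 8 - 4 = 4.
Quantity traded falls to 4. At Q = 4 the demand price is (73 - 4)/6 = 11.5 and the supply price is 4 + 4 = 8.
Deadweight loss = ½ · (11.5 - 8) · (7 - 4) = ½ · 3.5 · 3 = 5.25.

5.25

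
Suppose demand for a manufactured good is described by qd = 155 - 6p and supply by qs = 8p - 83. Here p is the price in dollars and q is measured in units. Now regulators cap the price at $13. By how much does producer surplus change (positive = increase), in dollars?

Equilibrium: 155 - 6p = 8p - 83, so 238 = 14p and p* = 17, q* = 53.
Because the ceiling (13) lies below the market-clearing price, it is binding.
At p = 13: qd = 155 - 6·13 = 77 and qs = 8·13 - 83 = 21.
Producer surplus without the control is ½ · (17 - 10.375) · 53 = 175.5625.
With the ceiling, producers sell 21 units at 13, so PS = ½ · (13 - 10.375) · 21 = 27.5625.
Change in producer surplus = 27.5625 - 175.5625 = -148.

-148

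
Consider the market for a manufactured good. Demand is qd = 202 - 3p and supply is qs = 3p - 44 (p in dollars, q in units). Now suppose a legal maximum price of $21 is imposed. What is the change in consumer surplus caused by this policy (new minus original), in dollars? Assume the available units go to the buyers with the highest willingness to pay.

Equilibrium: 202 - 3p = 3p - 44, so 246 = 6p and p* = 41, q* = 79.
The ceiling of 21 is below the equilibrium price 41, so it binds.
At p = 21: qd = 202 - 3·21 = 139 and qs = 3·21 - 44 = 19.
Consumer surplus without the control is ½ · (202/3 - 41) · 79 = 6241/6.
With the ceiling, 19 units are sold at 21 (assume they go to the highest-value buyers). The demand price at q = 19 is 61, so CS = ½ · [(202/3 - 21) + (61 - 21)] · 19 = 4921/6.
Change in consumer surplus = 4921/6 - 6241/6 = -220.

-220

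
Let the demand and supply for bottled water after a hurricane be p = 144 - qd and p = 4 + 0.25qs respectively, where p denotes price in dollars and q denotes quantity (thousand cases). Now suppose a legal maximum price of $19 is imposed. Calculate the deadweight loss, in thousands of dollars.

Rearranging demand gives qd = 144 - p; rearranging supply gives qs = 4p - 16. Equilibrium: 144 - p = 4p - 16, so 160 = 5p and p* = 32, q* = 112.
Because the ceiling (19) lies below the market-clearing price, it is binding.
At p = 19: qd = 144 - 19 = 125 and qs = 4·19 - 16 = 60.
Quantity traded falls to 60. At q = 60 the demand price is 144 - 60 = 84 and the supply price is (16 + 60)/4 = 19.
Deadweight loss = ½ · (84 - 19) · (112 - 60) = ½ · 65 · 52 = 1690.

1690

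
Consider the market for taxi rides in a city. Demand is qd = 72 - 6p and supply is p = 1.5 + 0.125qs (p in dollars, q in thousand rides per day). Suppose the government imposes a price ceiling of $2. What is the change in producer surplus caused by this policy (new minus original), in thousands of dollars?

-80

Rearranging supply gives qs = 8p - 12. Equilibrium: 72 - 6p = 8p - 12, so 84 = 14p and p* = 6, q* = 36.
Because the ceiling (2) lies below the market-clearing price, it is binding.
At p = 2: qd = 72 - 6·2 = 60 and qs = 8·2 - 12 = 4.
Producer surplus without the control is ½ · (6 - 1.5) · 36 = 81.
With the ceiling, producers sell 4 units at 2, so PS = ½ · (2 - 1.5) · 4 = 1.
Change in producer surplus = 1 - 81 = -80.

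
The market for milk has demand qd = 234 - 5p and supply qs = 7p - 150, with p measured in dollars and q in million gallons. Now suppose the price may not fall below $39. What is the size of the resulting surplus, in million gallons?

Equilibrium: 234 - 5p = 7p - 150, so 384 = 12p and p* = 32, q* = 74.
Since 39 > 32, the floor is binding.
At p = 39: qd = 234 - 5·39 = 39 and qs = 7·39 - 150 = 123.
Surplus = qs - qd = 123 - 39 = 84.

84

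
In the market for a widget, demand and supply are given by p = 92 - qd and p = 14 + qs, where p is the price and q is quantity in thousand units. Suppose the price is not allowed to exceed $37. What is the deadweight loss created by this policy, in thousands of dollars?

256

Rearranging demand gives qd = 92 - p; rearranging supply gives qs = p - 14. Equilibrium: 92 - p = p - 14, so 106 = 2p and p* = 53, q* = 39.
The ceiling of 37 is below the equilibrium price 53, so it binds.
At p = 37: qd = 92 - 37 = 55 and qs = 37 - 14 = 23.
Quantity traded falls to 23. At q = 23 the demand price is 92 - 23 = 69 and the supply price is 14 + 23 = 37.
Deadweight loss = ½ · (69 - 37) · (39 - 23) = ½ · 32 · 16 = 256.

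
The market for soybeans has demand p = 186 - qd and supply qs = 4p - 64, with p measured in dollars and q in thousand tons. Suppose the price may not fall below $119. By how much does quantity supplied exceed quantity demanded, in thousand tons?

Rearranging demand gives qd = 186 - p. Equilibrium: 186 - p = 4p - 64, so 250 = 5p and p* = 50, q* = 136.
Since 119 > 50, the floor is binding.
At p = 119: qd = 186 - 119 = 67 and qs = 4·119 - 64 = 412.
Surplus = qs - qd = 412 - 67 = 345.

345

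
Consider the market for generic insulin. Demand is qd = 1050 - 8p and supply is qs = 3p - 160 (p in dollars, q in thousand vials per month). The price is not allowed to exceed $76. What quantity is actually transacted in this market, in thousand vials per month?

In a free market, 1050 - 8p = 3p - 160 gives the equilibrium p* = 110, q* = 170.
The ceiling of 76 is below the equilibrium price 110, so it binds.
At p = 76: qd = 1050 - 8·76 = 442 and qs = 3·76 - 160 = 68.
The quantity actually transacted is the short side, supply: 68.

68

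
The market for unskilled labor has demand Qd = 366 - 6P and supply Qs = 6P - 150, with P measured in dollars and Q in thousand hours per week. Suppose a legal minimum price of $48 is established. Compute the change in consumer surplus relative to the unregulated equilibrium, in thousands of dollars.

-465

Without the control the market clears where 366 - 6P = 6P - 150, i.e. P* = 43 and Q* = 108.
Since 48 > 43, the floor is binding.
At P = 48: Qd = 366 - 6·48 = 78 and Qs = 6·48 - 150 = 138.
Consumer surplus without the control is ½ · (61 - 43) · 108 = 972.
With the floor, consumers buy 78 units at 48, so CS = ½ · (61 - 48) · 78 = 507.
Change in consumer surplus = 507 - 972 = -465.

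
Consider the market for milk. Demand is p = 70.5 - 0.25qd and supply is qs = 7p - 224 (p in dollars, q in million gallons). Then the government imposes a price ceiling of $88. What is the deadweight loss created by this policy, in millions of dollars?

Rearranging demand gives qd = 282 - 4p. Without the control the market clears where 282 - 4p = 7p - 224, i.e. p* = 46 and q* = 98.
Since 88 is above p* = 46, the ceiling does not bind and the free-market outcome prevails.
Since the control does not bind, no trades are prevented and deadweight loss is zero.

0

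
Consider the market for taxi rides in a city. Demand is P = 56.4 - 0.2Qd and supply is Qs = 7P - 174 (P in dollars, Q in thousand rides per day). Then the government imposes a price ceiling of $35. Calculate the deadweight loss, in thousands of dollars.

Rearranging demand gives Qd = 282 - 5P. Equilibrium: 282 - 5P = 7P - 174, so 456 = 12P and P* = 38, Q* = 92.
Because the ceiling (35) lies below the market-clearing price, it is binding.
At P = 35: Qd = 282 - 5·35 = 107 and Qs = 7·35 - 174 = 71.
Quantity traded falls to 71. At Q = 71 the demand price is (282 - 71)/5 = 42.2 and the supply price is (174 + 71)/7 = 35.
Deadweight loss = ½ · (42.2 - 35) · (92 - 71) = ½ · 7.2 · 21 = 75.6.

75.6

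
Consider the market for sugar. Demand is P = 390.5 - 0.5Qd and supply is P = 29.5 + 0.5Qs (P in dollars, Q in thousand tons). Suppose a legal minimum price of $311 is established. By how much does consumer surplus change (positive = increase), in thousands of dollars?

-26260

Rearranging demand gives Qd = 781 - 2P; rearranging supply gives Qs = 2P - 59. Setting quantity demanded equal to quantity supplied, 781 - 2P = 2P - 59, gives P* = 210 and Q* = 361.
Because the floor (311) lies above the market-clearing price, it is binding.
At P = 311: Qd = 781 - 2·311 = 159 and Qs = 2·311 - 59 = 563.
Consumer surplus without the control is ½ · (390.5 - 210) · 361 = 32580.25.
With the floor, consumers buy 159 units at 311, so CS = ½ · (390.5 - 311) · 159 = 6320.25.
Change in consumer surplus = 6320.25 - 32580.25 = -26260.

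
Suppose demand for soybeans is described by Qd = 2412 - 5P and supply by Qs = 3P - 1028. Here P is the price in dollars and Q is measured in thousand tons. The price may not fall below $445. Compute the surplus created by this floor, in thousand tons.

In a free market, 2412 - 5P = 3P - 1028 gives the equilibrium P* = 430, Q* = 262.
Since 445 > 430, the floor is binding.
At P = 445: Qd = 2412 - 5·445 = 187 and Qs = 3·445 - 1028 = 307.
Surplus = Qs - Qd = 307 - 187 = 120.

120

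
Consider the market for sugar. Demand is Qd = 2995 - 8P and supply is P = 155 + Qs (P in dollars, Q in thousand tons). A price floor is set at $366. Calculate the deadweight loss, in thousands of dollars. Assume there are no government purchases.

9216

Rearranging supply gives Qs = P - 155. In a free market, 2995 - 8P = P - 155 gives the equilibrium P* = 350, Q* = 195.
Since 366 > 350, the floor is binding.
At P = 366: Qd = 2995 - 8·366 = 67 and Qs = 366 - 155 = 211.
Quantity traded falls to 67. At Q = 67 the demand price is (2995 - 67)/8 = 366 and the supply price is 155 + 67 = 222.
Deadweight loss = ½ · (366 - 222) · (195 - 67) = ½ · 144 · 128 = 9216.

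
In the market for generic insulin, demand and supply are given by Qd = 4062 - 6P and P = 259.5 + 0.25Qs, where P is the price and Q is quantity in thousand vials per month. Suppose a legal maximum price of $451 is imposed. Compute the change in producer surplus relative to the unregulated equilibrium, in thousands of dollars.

Rearranging supply gives Qs = 4P - 1038. Setting quantity demanded equal to quantity supplied, 4062 - 6P = 4P - 1038, gives P* = 510 and Q* = 1002.
Because the ceiling (451) lies below the market-clearing price, it is binding.
At P = 451: Qd = 4062 - 6·451 = 1356 and Qs = 4·451 - 1038 = 766.
Producer surplus without the control is ½ · (510 - 259.5) · 1002 = 125500.5.
With the ceiling, producers sell 766 units at 451, so PS = ½ · (451 - 259.5) · 766 = 73344.5.
Change in producer surplus = 73344.5 - 125500.5 = -52156.

-52156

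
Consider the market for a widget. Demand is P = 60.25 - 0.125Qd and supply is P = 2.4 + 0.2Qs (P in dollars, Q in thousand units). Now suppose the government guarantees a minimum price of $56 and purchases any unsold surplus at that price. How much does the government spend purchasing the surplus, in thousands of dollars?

Rearranging demand gives Qd = 482 - 8P; rearranging supply gives Qs = 5P - 12. In a free market, 482 - 8P = 5P - 12 gives the equilibrium P* = 38, Q* = 178.
Since 56 > 38, the floor is binding.
At P = 56: Qd = 482 - 8·56 = 34 and Qs = 5·56 - 12 = 268.
Surplus = Qs - Qd = 234.
Government expenditure = surplus × support price = 234 × 56 = 13104.

13104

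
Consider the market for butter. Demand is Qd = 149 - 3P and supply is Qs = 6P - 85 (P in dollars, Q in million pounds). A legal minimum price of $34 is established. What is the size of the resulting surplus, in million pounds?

Setting quantity demanded equal to quantity supplied, 149 - 3P = 6P - 85, gives P* = 26 and Q* = 71.
Since 34 > 26, the floor is binding.
At P = 34: Qd = 149 - 3·34 = 47 and Qs = 6·34 - 85 = 119.
Surplus = Qs - Qd = 119 - 47 = 72.

72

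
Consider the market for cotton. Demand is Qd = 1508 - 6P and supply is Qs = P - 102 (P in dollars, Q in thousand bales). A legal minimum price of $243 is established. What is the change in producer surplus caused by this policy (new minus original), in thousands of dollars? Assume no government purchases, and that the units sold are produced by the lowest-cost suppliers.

-2392

Equilibrium: 1508 - 6P = P - 102, so 1610 = 7P and P* = 230, Q* = 128.
Since 243 > 230, the floor is binding.
At P = 243: Qd = 1508 - 6·243 = 50 and Qs = 243 - 102 = 141.
Producer surplus without the control is ½ · (230 - 102) · 128 = 8192.
With the floor, 50 units are sold at 243. The supply price at Q = 50 is 152, so PS = ½ · [(243 - 102) + (243 - 152)] · 50 = 5800.
Change in producer surplus = 5800 - 8192 = -2392.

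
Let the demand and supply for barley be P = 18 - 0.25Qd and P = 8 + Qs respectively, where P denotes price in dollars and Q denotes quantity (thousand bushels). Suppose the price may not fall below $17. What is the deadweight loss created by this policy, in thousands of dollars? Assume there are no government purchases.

10

Rearranging demand gives Qd = 72 - 4P; rearranging supply gives Qs = P - 8. In a free market, 72 - 4P = P - 8 gives the equilibrium P* = 16, Q* = 8.
Since 17 > 16, the floor is binding.
At P = 17: Qd = 72 - 4·17 = 4 and Qs = 17 - 8 = 9.
Quantity traded falls to 4. At Q = 4 the demand price is (72 - 4)/4 = 17 and the supply price is 8 + 4 = 12.
Deadweight loss = ½ · (17 - 12) · (8 - 4) = ½ · 5 · 4 = 10.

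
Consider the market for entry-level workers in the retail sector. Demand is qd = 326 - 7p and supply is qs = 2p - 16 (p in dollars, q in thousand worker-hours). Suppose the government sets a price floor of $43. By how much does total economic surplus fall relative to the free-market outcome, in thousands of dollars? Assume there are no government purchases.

393.75

Equilibrium: 326 - 7p = 2p - 16, so 342 = 9p and p* = 38, q* = 60.
The floor of 43 is above the equilibrium price 38, so it binds.
At p = 43: qd = 326 - 7·43 = 25 and qs = 2·43 - 16 = 70.
Quantity traded falls to 25. At q = 25 the demand price is (326 - 25)/7 = 43 and the supply price is (16 + 25)/2 = 20.5.
Deadweight loss = ½ · (43 - 20.5) · (60 - 25) = ½ · 22.5 · 35 = 393.75.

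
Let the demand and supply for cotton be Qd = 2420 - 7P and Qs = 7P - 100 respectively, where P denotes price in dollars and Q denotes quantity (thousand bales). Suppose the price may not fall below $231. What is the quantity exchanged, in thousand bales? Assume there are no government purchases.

Equilibrium: 2420 - 7P = 7P - 100, so 2520 = 14P and P* = 180, Q* = 1160.
Since 231 > 180, the floor is binding.
At P = 231: Qd = 2420 - 7·231 = 803 and Qs = 7·231 - 100 = 1517.
The quantity actually transacted is the short side, demand: 803.

803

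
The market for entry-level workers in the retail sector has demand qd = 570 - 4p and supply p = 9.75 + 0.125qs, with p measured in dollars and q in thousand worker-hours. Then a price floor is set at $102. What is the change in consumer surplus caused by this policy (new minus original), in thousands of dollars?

Rearranging supply gives qs = 8p - 78. Setting quantity demanded equal to quantity supplied, 570 - 4p = 8p - 78, gives p* = 54 and q* = 354.
Since 102 > 54, the floor is binding.
At p = 102: qd = 570 - 4·102 = 162 and qs = 8·102 - 78 = 738.
Consumer surplus without the control is ½ · (142.5 - 54) · 354 = 15664.5.
With the floor, consumers buy 162 units at 102, so CS = ½ · (142.5 - 102) · 162 = 3280.5.
Change in consumer surplus = 3280.5 - 15664.5 = -12384.

-12384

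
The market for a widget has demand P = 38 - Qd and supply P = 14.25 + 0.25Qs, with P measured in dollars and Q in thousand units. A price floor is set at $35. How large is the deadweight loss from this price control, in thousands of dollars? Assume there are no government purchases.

160

Rearranging demand gives Qd = 38 - P; rearranging supply gives Qs = 4P - 57. In a free market, 38 - P = 4P - 57 gives the equilibrium P* = 19, Q* = 19.
Since 35 > 19, the floor is binding.
At P = 35: Qd = 38 - 35 = 3 and Qs = 4·35 - 57 = 83.
Quantity traded falls to 3. At Q = 3 the demand price is 38 - 3 = 35 and the supply price is (57 + 3)/4 = 15.
Deadweight loss = ½ · (35 - 15) · (19 - 3) = ½ · 20 · 16 = 160.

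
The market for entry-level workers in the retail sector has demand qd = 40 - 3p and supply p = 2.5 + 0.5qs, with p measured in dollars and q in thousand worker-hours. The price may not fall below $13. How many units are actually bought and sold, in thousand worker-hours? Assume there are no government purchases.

1

Rearranging supply gives qs = 2p - 5. In a free market, 40 - 3p = 2p - 5 gives the equilibrium p* = 9, q* = 13.
The floor of 13 is above the equilibrium price 9, so it binds.
At p = 13: qd = 40 - 3·13 = 1 and qs = 2·13 - 5 = 21.
The quantity actually transacted is the short side, demand: 1.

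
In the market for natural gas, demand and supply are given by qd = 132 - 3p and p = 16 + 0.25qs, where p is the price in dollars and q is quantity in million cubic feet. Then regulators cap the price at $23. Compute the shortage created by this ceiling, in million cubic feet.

35

Rearranging supply gives qs = 4p - 64. In a free market, 132 - 3p = 4p - 64 gives the equilibrium p* = 28, q* = 48.
Since 23 < 28, the ceiling is binding.
At p = 23: qd = 132 - 3·23 = 63 and qs = 4·23 - 64 = 28.
Shortage = qd - qs = 63 - 28 = 35.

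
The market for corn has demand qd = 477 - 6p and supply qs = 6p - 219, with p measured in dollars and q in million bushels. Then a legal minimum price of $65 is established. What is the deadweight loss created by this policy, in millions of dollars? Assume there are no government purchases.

Equilibrium: 477 - 6p = 6p - 219, so 696 = 12p and p* = 58, q* = 129.
Since 65 > 58, the floor is binding.
At p = 65: qd = 477 - 6·65 = 87 and qs = 6·65 - 219 = 171.
Quantity traded falls to 87. At q = 87 the demand price is (477 - 87)/6 = 65 and the supply price is (219 + 87)/6 = 51.
Deadweight loss = ½ · (65 - 51) · (129 - 87) = ½ · 14 · 42 = 294.

294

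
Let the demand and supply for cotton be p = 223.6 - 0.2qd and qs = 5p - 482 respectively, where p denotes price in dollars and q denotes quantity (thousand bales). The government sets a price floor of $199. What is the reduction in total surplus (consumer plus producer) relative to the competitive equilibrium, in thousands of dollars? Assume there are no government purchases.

7605

Rearranging demand gives qd = 1118 - 5p. Setting quantity demanded equal to quantity supplied, 1118 - 5p = 5p - 482, gives p* = 160 and q* = 318.
Since 199 > 160, the floor is binding.
At p = 199: qd = 1118 - 5·199 = 123 and qs = 5·199 - 482 = 513.
Quantity traded falls to 123. At q = 123 the demand price is (1118 - 123)/5 = 199 and the supply price is (482 + 123)/5 = 121.
Deadweight loss = ½ · (199 - 121) · (318 - 123) = ½ · 78 · 195 = 7605.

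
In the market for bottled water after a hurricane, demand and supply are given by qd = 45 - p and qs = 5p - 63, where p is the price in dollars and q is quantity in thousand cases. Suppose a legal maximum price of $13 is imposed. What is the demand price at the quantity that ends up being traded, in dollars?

43

Setting quantity demanded equal to quantity supplied, 45 - p = 5p - 63, gives p* = 18 and q* = 27.
Since 13 < 18, the ceiling is binding.
At p = 13: qd = 45 - 13 = 32 and qs = 5·13 - 63 = 2.
Only 2 units reach the market. On the demand curve, the marginal buyer's willingness to pay at q = 2 is (45 - 2) = 43.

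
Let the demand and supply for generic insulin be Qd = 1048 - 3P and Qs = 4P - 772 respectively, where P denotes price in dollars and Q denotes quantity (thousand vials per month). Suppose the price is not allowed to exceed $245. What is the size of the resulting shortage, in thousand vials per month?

105

Setting quantity demanded equal to quantity supplied, 1048 - 3P = 4P - 772, gives P* = 260 and Q* = 268.
The ceiling of 245 is below the equilibrium price 260, so it binds.
At P = 245: Qd = 1048 - 3·245 = 313 and Qs = 4·245 - 772 = 208.
Shortage = Qd - Qs = 313 - 208 = 105.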